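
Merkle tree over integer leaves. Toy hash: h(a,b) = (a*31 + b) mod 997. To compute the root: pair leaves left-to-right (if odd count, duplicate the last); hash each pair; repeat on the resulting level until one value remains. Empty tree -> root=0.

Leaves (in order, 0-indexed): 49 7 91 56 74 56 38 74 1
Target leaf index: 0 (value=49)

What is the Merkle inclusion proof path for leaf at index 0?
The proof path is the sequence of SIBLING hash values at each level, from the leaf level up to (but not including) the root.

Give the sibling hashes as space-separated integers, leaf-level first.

L0 (leaves): [49, 7, 91, 56, 74, 56, 38, 74, 1], target index=0
L1: h(49,7)=(49*31+7)%997=529 [pair 0] h(91,56)=(91*31+56)%997=883 [pair 1] h(74,56)=(74*31+56)%997=356 [pair 2] h(38,74)=(38*31+74)%997=255 [pair 3] h(1,1)=(1*31+1)%997=32 [pair 4] -> [529, 883, 356, 255, 32]
  Sibling for proof at L0: 7
L2: h(529,883)=(529*31+883)%997=333 [pair 0] h(356,255)=(356*31+255)%997=324 [pair 1] h(32,32)=(32*31+32)%997=27 [pair 2] -> [333, 324, 27]
  Sibling for proof at L1: 883
L3: h(333,324)=(333*31+324)%997=677 [pair 0] h(27,27)=(27*31+27)%997=864 [pair 1] -> [677, 864]
  Sibling for proof at L2: 324
L4: h(677,864)=(677*31+864)%997=914 [pair 0] -> [914]
  Sibling for proof at L3: 864
Root: 914
Proof path (sibling hashes from leaf to root): [7, 883, 324, 864]

Answer: 7 883 324 864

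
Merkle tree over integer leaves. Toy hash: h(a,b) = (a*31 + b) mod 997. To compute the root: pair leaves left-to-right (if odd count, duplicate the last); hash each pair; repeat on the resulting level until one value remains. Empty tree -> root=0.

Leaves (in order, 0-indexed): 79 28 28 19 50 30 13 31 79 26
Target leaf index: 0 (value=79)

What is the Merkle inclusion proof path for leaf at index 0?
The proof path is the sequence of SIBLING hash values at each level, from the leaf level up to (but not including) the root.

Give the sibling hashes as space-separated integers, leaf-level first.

L0 (leaves): [79, 28, 28, 19, 50, 30, 13, 31, 79, 26], target index=0
L1: h(79,28)=(79*31+28)%997=483 [pair 0] h(28,19)=(28*31+19)%997=887 [pair 1] h(50,30)=(50*31+30)%997=583 [pair 2] h(13,31)=(13*31+31)%997=434 [pair 3] h(79,26)=(79*31+26)%997=481 [pair 4] -> [483, 887, 583, 434, 481]
  Sibling for proof at L0: 28
L2: h(483,887)=(483*31+887)%997=905 [pair 0] h(583,434)=(583*31+434)%997=561 [pair 1] h(481,481)=(481*31+481)%997=437 [pair 2] -> [905, 561, 437]
  Sibling for proof at L1: 887
L3: h(905,561)=(905*31+561)%997=700 [pair 0] h(437,437)=(437*31+437)%997=26 [pair 1] -> [700, 26]
  Sibling for proof at L2: 561
L4: h(700,26)=(700*31+26)%997=789 [pair 0] -> [789]
  Sibling for proof at L3: 26
Root: 789
Proof path (sibling hashes from leaf to root): [28, 887, 561, 26]

Answer: 28 887 561 26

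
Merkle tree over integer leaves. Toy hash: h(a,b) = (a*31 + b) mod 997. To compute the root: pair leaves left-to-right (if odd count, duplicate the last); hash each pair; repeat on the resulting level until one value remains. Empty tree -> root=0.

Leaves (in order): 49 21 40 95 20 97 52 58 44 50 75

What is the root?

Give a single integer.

L0: [49, 21, 40, 95, 20, 97, 52, 58, 44, 50, 75]
L1: h(49,21)=(49*31+21)%997=543 h(40,95)=(40*31+95)%997=338 h(20,97)=(20*31+97)%997=717 h(52,58)=(52*31+58)%997=673 h(44,50)=(44*31+50)%997=417 h(75,75)=(75*31+75)%997=406 -> [543, 338, 717, 673, 417, 406]
L2: h(543,338)=(543*31+338)%997=222 h(717,673)=(717*31+673)%997=966 h(417,406)=(417*31+406)%997=372 -> [222, 966, 372]
L3: h(222,966)=(222*31+966)%997=869 h(372,372)=(372*31+372)%997=937 -> [869, 937]
L4: h(869,937)=(869*31+937)%997=957 -> [957]

Answer: 957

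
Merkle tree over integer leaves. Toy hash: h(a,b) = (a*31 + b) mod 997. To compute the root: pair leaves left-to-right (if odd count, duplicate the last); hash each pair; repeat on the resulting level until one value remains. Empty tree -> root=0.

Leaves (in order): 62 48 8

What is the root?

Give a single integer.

L0: [62, 48, 8]
L1: h(62,48)=(62*31+48)%997=973 h(8,8)=(8*31+8)%997=256 -> [973, 256]
L2: h(973,256)=(973*31+256)%997=509 -> [509]

Answer: 509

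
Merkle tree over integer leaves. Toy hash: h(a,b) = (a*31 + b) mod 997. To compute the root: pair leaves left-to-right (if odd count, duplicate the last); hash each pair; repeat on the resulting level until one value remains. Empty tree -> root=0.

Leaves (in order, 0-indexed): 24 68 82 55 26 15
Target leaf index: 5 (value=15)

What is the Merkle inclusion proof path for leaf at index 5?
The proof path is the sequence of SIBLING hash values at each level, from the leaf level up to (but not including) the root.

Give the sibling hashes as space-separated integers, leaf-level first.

Answer: 26 821 850

Derivation:
L0 (leaves): [24, 68, 82, 55, 26, 15], target index=5
L1: h(24,68)=(24*31+68)%997=812 [pair 0] h(82,55)=(82*31+55)%997=603 [pair 1] h(26,15)=(26*31+15)%997=821 [pair 2] -> [812, 603, 821]
  Sibling for proof at L0: 26
L2: h(812,603)=(812*31+603)%997=850 [pair 0] h(821,821)=(821*31+821)%997=350 [pair 1] -> [850, 350]
  Sibling for proof at L1: 821
L3: h(850,350)=(850*31+350)%997=778 [pair 0] -> [778]
  Sibling for proof at L2: 850
Root: 778
Proof path (sibling hashes from leaf to root): [26, 821, 850]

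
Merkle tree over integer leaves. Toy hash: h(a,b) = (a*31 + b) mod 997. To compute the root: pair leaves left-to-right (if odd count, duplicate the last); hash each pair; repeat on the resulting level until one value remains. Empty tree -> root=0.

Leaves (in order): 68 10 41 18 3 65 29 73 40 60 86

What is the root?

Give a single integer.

L0: [68, 10, 41, 18, 3, 65, 29, 73, 40, 60, 86]
L1: h(68,10)=(68*31+10)%997=124 h(41,18)=(41*31+18)%997=292 h(3,65)=(3*31+65)%997=158 h(29,73)=(29*31+73)%997=972 h(40,60)=(40*31+60)%997=303 h(86,86)=(86*31+86)%997=758 -> [124, 292, 158, 972, 303, 758]
L2: h(124,292)=(124*31+292)%997=148 h(158,972)=(158*31+972)%997=885 h(303,758)=(303*31+758)%997=181 -> [148, 885, 181]
L3: h(148,885)=(148*31+885)%997=488 h(181,181)=(181*31+181)%997=807 -> [488, 807]
L4: h(488,807)=(488*31+807)%997=980 -> [980]

Answer: 980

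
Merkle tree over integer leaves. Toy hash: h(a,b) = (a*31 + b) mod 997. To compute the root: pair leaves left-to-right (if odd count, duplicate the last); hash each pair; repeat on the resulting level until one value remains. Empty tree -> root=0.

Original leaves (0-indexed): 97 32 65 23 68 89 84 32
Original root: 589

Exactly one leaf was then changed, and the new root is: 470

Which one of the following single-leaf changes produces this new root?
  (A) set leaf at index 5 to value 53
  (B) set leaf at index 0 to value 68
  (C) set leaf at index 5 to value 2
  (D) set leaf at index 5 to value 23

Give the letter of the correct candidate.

Answer: A

Derivation:
Original leaves: [97, 32, 65, 23, 68, 89, 84, 32]
Target new root: 470
Try each candidate change and compute the resulting root:
Candidate A: set leaf[5] = 53 -> leaves = [97, 32, 65, 23, 68, 53, 84, 32]
  L0: [97, 32, 65, 23, 68, 53, 84, 32]
  L1: h(97,32)=(97*31+32)%997=48 h(65,23)=(65*31+23)%997=44 h(68,53)=(68*31+53)%997=167 h(84,32)=(84*31+32)%997=642 -> [48, 44, 167, 642]
  L2: h(48,44)=(48*31+44)%997=535 h(167,642)=(167*31+642)%997=834 -> [535, 834]
  L3: h(535,834)=(535*31+834)%997=470 -> [470]
  root = 470 == target 470  ** MATCH **
Candidate B: set leaf[0] = 68 -> leaves = [68, 32, 65, 23, 68, 89, 84, 32]
  L0: [68, 32, 65, 23, 68, 89, 84, 32]
  L1: h(68,32)=(68*31+32)%997=146 h(65,23)=(65*31+23)%997=44 h(68,89)=(68*31+89)%997=203 h(84,32)=(84*31+32)%997=642 -> [146, 44, 203, 642]
  L2: h(146,44)=(146*31+44)%997=582 h(203,642)=(203*31+642)%997=953 -> [582, 953]
  L3: h(582,953)=(582*31+953)%997=52 -> [52]
  root = 52 != target 470
Candidate C: set leaf[5] = 2 -> leaves = [97, 32, 65, 23, 68, 2, 84, 32]
  L0: [97, 32, 65, 23, 68, 2, 84, 32]
  L1: h(97,32)=(97*31+32)%997=48 h(65,23)=(65*31+23)%997=44 h(68,2)=(68*31+2)%997=116 h(84,32)=(84*31+32)%997=642 -> [48, 44, 116, 642]
  L2: h(48,44)=(48*31+44)%997=535 h(116,642)=(116*31+642)%997=250 -> [535, 250]
  L3: h(535,250)=(535*31+250)%997=883 -> [883]
  root = 883 != target 470
Candidate D: set leaf[5] = 23 -> leaves = [97, 32, 65, 23, 68, 23, 84, 32]
  L0: [97, 32, 65, 23, 68, 23, 84, 32]
  L1: h(97,32)=(97*31+32)%997=48 h(65,23)=(65*31+23)%997=44 h(68,23)=(68*31+23)%997=137 h(84,32)=(84*31+32)%997=642 -> [48, 44, 137, 642]
  L2: h(48,44)=(48*31+44)%997=535 h(137,642)=(137*31+642)%997=901 -> [535, 901]
  L3: h(535,901)=(535*31+901)%997=537 -> [537]
  root = 537 != target 470
Candidate A produces the target root.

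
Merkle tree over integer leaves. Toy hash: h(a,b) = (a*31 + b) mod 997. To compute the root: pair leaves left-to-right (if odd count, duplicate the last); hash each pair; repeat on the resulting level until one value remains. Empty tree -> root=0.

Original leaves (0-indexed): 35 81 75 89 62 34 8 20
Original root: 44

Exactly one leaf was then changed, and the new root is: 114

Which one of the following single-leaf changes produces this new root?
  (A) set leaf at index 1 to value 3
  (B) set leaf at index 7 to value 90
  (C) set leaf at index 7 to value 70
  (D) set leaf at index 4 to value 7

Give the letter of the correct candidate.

Original leaves: [35, 81, 75, 89, 62, 34, 8, 20]
Target new root: 114
Try each candidate change and compute the resulting root:
Candidate A: set leaf[1] = 3 -> leaves = [35, 3, 75, 89, 62, 34, 8, 20]
  L0: [35, 3, 75, 89, 62, 34, 8, 20]
  L1: h(35,3)=(35*31+3)%997=91 h(75,89)=(75*31+89)%997=420 h(62,34)=(62*31+34)%997=959 h(8,20)=(8*31+20)%997=268 -> [91, 420, 959, 268]
  L2: h(91,420)=(91*31+420)%997=250 h(959,268)=(959*31+268)%997=87 -> [250, 87]
  L3: h(250,87)=(250*31+87)%997=858 -> [858]
  root = 858 != target 114
Candidate B: set leaf[7] = 90 -> leaves = [35, 81, 75, 89, 62, 34, 8, 90]
  L0: [35, 81, 75, 89, 62, 34, 8, 90]
  L1: h(35,81)=(35*31+81)%997=169 h(75,89)=(75*31+89)%997=420 h(62,34)=(62*31+34)%997=959 h(8,90)=(8*31+90)%997=338 -> [169, 420, 959, 338]
  L2: h(169,420)=(169*31+420)%997=674 h(959,338)=(959*31+338)%997=157 -> [674, 157]
  L3: h(674,157)=(674*31+157)%997=114 -> [114]
  root = 114 == target 114  ** MATCH **
Candidate C: set leaf[7] = 70 -> leaves = [35, 81, 75, 89, 62, 34, 8, 70]
  L0: [35, 81, 75, 89, 62, 34, 8, 70]
  L1: h(35,81)=(35*31+81)%997=169 h(75,89)=(75*31+89)%997=420 h(62,34)=(62*31+34)%997=959 h(8,70)=(8*31+70)%997=318 -> [169, 420, 959, 318]
  L2: h(169,420)=(169*31+420)%997=674 h(959,318)=(959*31+318)%997=137 -> [674, 137]
  L3: h(674,137)=(674*31+137)%997=94 -> [94]
  root = 94 != target 114
Candidate D: set leaf[4] = 7 -> leaves = [35, 81, 75, 89, 7, 34, 8, 20]
  L0: [35, 81, 75, 89, 7, 34, 8, 20]
  L1: h(35,81)=(35*31+81)%997=169 h(75,89)=(75*31+89)%997=420 h(7,34)=(7*31+34)%997=251 h(8,20)=(8*31+20)%997=268 -> [169, 420, 251, 268]
  L2: h(169,420)=(169*31+420)%997=674 h(251,268)=(251*31+268)%997=73 -> [674, 73]
  L3: h(674,73)=(674*31+73)%997=30 -> [30]
  root = 30 != target 114
Candidate B produces the target root.

Answer: B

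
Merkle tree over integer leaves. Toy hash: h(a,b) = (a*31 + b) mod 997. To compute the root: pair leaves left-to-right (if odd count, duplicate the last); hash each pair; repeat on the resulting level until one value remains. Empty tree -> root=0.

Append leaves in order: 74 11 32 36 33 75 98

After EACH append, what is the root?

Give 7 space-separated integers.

Answer: 74 311 695 699 626 973 20

Derivation:
After append 74 (leaves=[74]):
  L0: [74]
  root=74
After append 11 (leaves=[74, 11]):
  L0: [74, 11]
  L1: h(74,11)=(74*31+11)%997=311 -> [311]
  root=311
After append 32 (leaves=[74, 11, 32]):
  L0: [74, 11, 32]
  L1: h(74,11)=(74*31+11)%997=311 h(32,32)=(32*31+32)%997=27 -> [311, 27]
  L2: h(311,27)=(311*31+27)%997=695 -> [695]
  root=695
After append 36 (leaves=[74, 11, 32, 36]):
  L0: [74, 11, 32, 36]
  L1: h(74,11)=(74*31+11)%997=311 h(32,36)=(32*31+36)%997=31 -> [311, 31]
  L2: h(311,31)=(311*31+31)%997=699 -> [699]
  root=699
After append 33 (leaves=[74, 11, 32, 36, 33]):
  L0: [74, 11, 32, 36, 33]
  L1: h(74,11)=(74*31+11)%997=311 h(32,36)=(32*31+36)%997=31 h(33,33)=(33*31+33)%997=59 -> [311, 31, 59]
  L2: h(311,31)=(311*31+31)%997=699 h(59,59)=(59*31+59)%997=891 -> [699, 891]
  L3: h(699,891)=(699*31+891)%997=626 -> [626]
  root=626
After append 75 (leaves=[74, 11, 32, 36, 33, 75]):
  L0: [74, 11, 32, 36, 33, 75]
  L1: h(74,11)=(74*31+11)%997=311 h(32,36)=(32*31+36)%997=31 h(33,75)=(33*31+75)%997=101 -> [311, 31, 101]
  L2: h(311,31)=(311*31+31)%997=699 h(101,101)=(101*31+101)%997=241 -> [699, 241]
  L3: h(699,241)=(699*31+241)%997=973 -> [973]
  root=973
After append 98 (leaves=[74, 11, 32, 36, 33, 75, 98]):
  L0: [74, 11, 32, 36, 33, 75, 98]
  L1: h(74,11)=(74*31+11)%997=311 h(32,36)=(32*31+36)%997=31 h(33,75)=(33*31+75)%997=101 h(98,98)=(98*31+98)%997=145 -> [311, 31, 101, 145]
  L2: h(311,31)=(311*31+31)%997=699 h(101,145)=(101*31+145)%997=285 -> [699, 285]
  L3: h(699,285)=(699*31+285)%997=20 -> [20]
  root=20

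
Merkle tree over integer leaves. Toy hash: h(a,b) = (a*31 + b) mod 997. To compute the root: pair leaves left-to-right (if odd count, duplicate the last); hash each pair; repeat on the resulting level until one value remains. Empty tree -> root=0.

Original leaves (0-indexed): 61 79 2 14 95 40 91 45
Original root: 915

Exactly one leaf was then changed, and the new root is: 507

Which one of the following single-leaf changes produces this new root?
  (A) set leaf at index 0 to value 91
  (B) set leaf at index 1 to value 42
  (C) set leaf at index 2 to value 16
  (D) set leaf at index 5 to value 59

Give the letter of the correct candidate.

Answer: D

Derivation:
Original leaves: [61, 79, 2, 14, 95, 40, 91, 45]
Target new root: 507
Try each candidate change and compute the resulting root:
Candidate A: set leaf[0] = 91 -> leaves = [91, 79, 2, 14, 95, 40, 91, 45]
  L0: [91, 79, 2, 14, 95, 40, 91, 45]
  L1: h(91,79)=(91*31+79)%997=906 h(2,14)=(2*31+14)%997=76 h(95,40)=(95*31+40)%997=991 h(91,45)=(91*31+45)%997=872 -> [906, 76, 991, 872]
  L2: h(906,76)=(906*31+76)%997=246 h(991,872)=(991*31+872)%997=686 -> [246, 686]
  L3: h(246,686)=(246*31+686)%997=336 -> [336]
  root = 336 != target 507
Candidate B: set leaf[1] = 42 -> leaves = [61, 42, 2, 14, 95, 40, 91, 45]
  L0: [61, 42, 2, 14, 95, 40, 91, 45]
  L1: h(61,42)=(61*31+42)%997=936 h(2,14)=(2*31+14)%997=76 h(95,40)=(95*31+40)%997=991 h(91,45)=(91*31+45)%997=872 -> [936, 76, 991, 872]
  L2: h(936,76)=(936*31+76)%997=179 h(991,872)=(991*31+872)%997=686 -> [179, 686]
  L3: h(179,686)=(179*31+686)%997=253 -> [253]
  root = 253 != target 507
Candidate C: set leaf[2] = 16 -> leaves = [61, 79, 16, 14, 95, 40, 91, 45]
  L0: [61, 79, 16, 14, 95, 40, 91, 45]
  L1: h(61,79)=(61*31+79)%997=973 h(16,14)=(16*31+14)%997=510 h(95,40)=(95*31+40)%997=991 h(91,45)=(91*31+45)%997=872 -> [973, 510, 991, 872]
  L2: h(973,510)=(973*31+510)%997=763 h(991,872)=(991*31+872)%997=686 -> [763, 686]
  L3: h(763,686)=(763*31+686)%997=411 -> [411]
  root = 411 != target 507
Candidate D: set leaf[5] = 59 -> leaves = [61, 79, 2, 14, 95, 59, 91, 45]
  L0: [61, 79, 2, 14, 95, 59, 91, 45]
  L1: h(61,79)=(61*31+79)%997=973 h(2,14)=(2*31+14)%997=76 h(95,59)=(95*31+59)%997=13 h(91,45)=(91*31+45)%997=872 -> [973, 76, 13, 872]
  L2: h(973,76)=(973*31+76)%997=329 h(13,872)=(13*31+872)%997=278 -> [329, 278]
  L3: h(329,278)=(329*31+278)%997=507 -> [507]
  root = 507 == target 507  ** MATCH **
Candidate D produces the target root.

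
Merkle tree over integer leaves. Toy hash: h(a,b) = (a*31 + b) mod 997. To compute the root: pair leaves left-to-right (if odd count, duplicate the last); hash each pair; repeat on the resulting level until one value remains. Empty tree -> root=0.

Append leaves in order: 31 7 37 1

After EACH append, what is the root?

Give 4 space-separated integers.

Answer: 31 968 285 249

Derivation:
After append 31 (leaves=[31]):
  L0: [31]
  root=31
After append 7 (leaves=[31, 7]):
  L0: [31, 7]
  L1: h(31,7)=(31*31+7)%997=968 -> [968]
  root=968
After append 37 (leaves=[31, 7, 37]):
  L0: [31, 7, 37]
  L1: h(31,7)=(31*31+7)%997=968 h(37,37)=(37*31+37)%997=187 -> [968, 187]
  L2: h(968,187)=(968*31+187)%997=285 -> [285]
  root=285
After append 1 (leaves=[31, 7, 37, 1]):
  L0: [31, 7, 37, 1]
  L1: h(31,7)=(31*31+7)%997=968 h(37,1)=(37*31+1)%997=151 -> [968, 151]
  L2: h(968,151)=(968*31+151)%997=249 -> [249]
  root=249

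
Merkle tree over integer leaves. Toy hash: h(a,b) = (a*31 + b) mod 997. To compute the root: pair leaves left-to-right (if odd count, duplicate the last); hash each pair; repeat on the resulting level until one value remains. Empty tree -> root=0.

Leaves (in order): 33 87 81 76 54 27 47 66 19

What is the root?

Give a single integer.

Answer: 499

Derivation:
L0: [33, 87, 81, 76, 54, 27, 47, 66, 19]
L1: h(33,87)=(33*31+87)%997=113 h(81,76)=(81*31+76)%997=593 h(54,27)=(54*31+27)%997=704 h(47,66)=(47*31+66)%997=526 h(19,19)=(19*31+19)%997=608 -> [113, 593, 704, 526, 608]
L2: h(113,593)=(113*31+593)%997=108 h(704,526)=(704*31+526)%997=416 h(608,608)=(608*31+608)%997=513 -> [108, 416, 513]
L3: h(108,416)=(108*31+416)%997=773 h(513,513)=(513*31+513)%997=464 -> [773, 464]
L4: h(773,464)=(773*31+464)%997=499 -> [499]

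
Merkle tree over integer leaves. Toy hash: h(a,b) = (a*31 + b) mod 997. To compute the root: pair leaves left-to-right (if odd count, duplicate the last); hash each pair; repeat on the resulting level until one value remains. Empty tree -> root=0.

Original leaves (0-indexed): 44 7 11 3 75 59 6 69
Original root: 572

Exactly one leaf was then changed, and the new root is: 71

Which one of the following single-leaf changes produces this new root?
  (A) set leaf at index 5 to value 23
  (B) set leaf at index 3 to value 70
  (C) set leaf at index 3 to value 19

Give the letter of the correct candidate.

Answer: C

Derivation:
Original leaves: [44, 7, 11, 3, 75, 59, 6, 69]
Target new root: 71
Try each candidate change and compute the resulting root:
Candidate A: set leaf[5] = 23 -> leaves = [44, 7, 11, 3, 75, 23, 6, 69]
  L0: [44, 7, 11, 3, 75, 23, 6, 69]
  L1: h(44,7)=(44*31+7)%997=374 h(11,3)=(11*31+3)%997=344 h(75,23)=(75*31+23)%997=354 h(6,69)=(6*31+69)%997=255 -> [374, 344, 354, 255]
  L2: h(374,344)=(374*31+344)%997=971 h(354,255)=(354*31+255)%997=262 -> [971, 262]
  L3: h(971,262)=(971*31+262)%997=453 -> [453]
  root = 453 != target 71
Candidate B: set leaf[3] = 70 -> leaves = [44, 7, 11, 70, 75, 59, 6, 69]
  L0: [44, 7, 11, 70, 75, 59, 6, 69]
  L1: h(44,7)=(44*31+7)%997=374 h(11,70)=(11*31+70)%997=411 h(75,59)=(75*31+59)%997=390 h(6,69)=(6*31+69)%997=255 -> [374, 411, 390, 255]
  L2: h(374,411)=(374*31+411)%997=41 h(390,255)=(390*31+255)%997=381 -> [41, 381]
  L3: h(41,381)=(41*31+381)%997=655 -> [655]
  root = 655 != target 71
Candidate C: set leaf[3] = 19 -> leaves = [44, 7, 11, 19, 75, 59, 6, 69]
  L0: [44, 7, 11, 19, 75, 59, 6, 69]
  L1: h(44,7)=(44*31+7)%997=374 h(11,19)=(11*31+19)%997=360 h(75,59)=(75*31+59)%997=390 h(6,69)=(6*31+69)%997=255 -> [374, 360, 390, 255]
  L2: h(374,360)=(374*31+360)%997=987 h(390,255)=(390*31+255)%997=381 -> [987, 381]
  L3: h(987,381)=(987*31+381)%997=71 -> [71]
  root = 71 == target 71  ** MATCH **
Candidate C produces the target root.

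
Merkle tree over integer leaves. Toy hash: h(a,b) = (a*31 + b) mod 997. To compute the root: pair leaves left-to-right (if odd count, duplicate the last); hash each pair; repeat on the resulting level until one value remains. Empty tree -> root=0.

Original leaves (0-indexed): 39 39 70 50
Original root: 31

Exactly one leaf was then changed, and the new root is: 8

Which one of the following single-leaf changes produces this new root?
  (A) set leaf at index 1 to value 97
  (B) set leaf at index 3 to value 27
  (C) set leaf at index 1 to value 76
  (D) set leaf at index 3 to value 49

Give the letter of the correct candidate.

Answer: B

Derivation:
Original leaves: [39, 39, 70, 50]
Target new root: 8
Try each candidate change and compute the resulting root:
Candidate A: set leaf[1] = 97 -> leaves = [39, 97, 70, 50]
  L0: [39, 97, 70, 50]
  L1: h(39,97)=(39*31+97)%997=309 h(70,50)=(70*31+50)%997=226 -> [309, 226]
  L2: h(309,226)=(309*31+226)%997=832 -> [832]
  root = 832 != target 8
Candidate B: set leaf[3] = 27 -> leaves = [39, 39, 70, 27]
  L0: [39, 39, 70, 27]
  L1: h(39,39)=(39*31+39)%997=251 h(70,27)=(70*31+27)%997=203 -> [251, 203]
  L2: h(251,203)=(251*31+203)%997=8 -> [8]
  root = 8 == target 8  ** MATCH **
Candidate C: set leaf[1] = 76 -> leaves = [39, 76, 70, 50]
  L0: [39, 76, 70, 50]
  L1: h(39,76)=(39*31+76)%997=288 h(70,50)=(70*31+50)%997=226 -> [288, 226]
  L2: h(288,226)=(288*31+226)%997=181 -> [181]
  root = 181 != target 8
Candidate D: set leaf[3] = 49 -> leaves = [39, 39, 70, 49]
  L0: [39, 39, 70, 49]
  L1: h(39,39)=(39*31+39)%997=251 h(70,49)=(70*31+49)%997=225 -> [251, 225]
  L2: h(251,225)=(251*31+225)%997=30 -> [30]
  root = 30 != target 8
Candidate B produces the target root.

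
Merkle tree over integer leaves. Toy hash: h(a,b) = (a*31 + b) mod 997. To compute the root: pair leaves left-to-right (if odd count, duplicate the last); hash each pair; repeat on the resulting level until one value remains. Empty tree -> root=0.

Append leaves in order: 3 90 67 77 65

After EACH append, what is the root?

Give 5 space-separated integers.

Answer: 3 183 838 848 127

Derivation:
After append 3 (leaves=[3]):
  L0: [3]
  root=3
After append 90 (leaves=[3, 90]):
  L0: [3, 90]
  L1: h(3,90)=(3*31+90)%997=183 -> [183]
  root=183
After append 67 (leaves=[3, 90, 67]):
  L0: [3, 90, 67]
  L1: h(3,90)=(3*31+90)%997=183 h(67,67)=(67*31+67)%997=150 -> [183, 150]
  L2: h(183,150)=(183*31+150)%997=838 -> [838]
  root=838
After append 77 (leaves=[3, 90, 67, 77]):
  L0: [3, 90, 67, 77]
  L1: h(3,90)=(3*31+90)%997=183 h(67,77)=(67*31+77)%997=160 -> [183, 160]
  L2: h(183,160)=(183*31+160)%997=848 -> [848]
  root=848
After append 65 (leaves=[3, 90, 67, 77, 65]):
  L0: [3, 90, 67, 77, 65]
  L1: h(3,90)=(3*31+90)%997=183 h(67,77)=(67*31+77)%997=160 h(65,65)=(65*31+65)%997=86 -> [183, 160, 86]
  L2: h(183,160)=(183*31+160)%997=848 h(86,86)=(86*31+86)%997=758 -> [848, 758]
  L3: h(848,758)=(848*31+758)%997=127 -> [127]
  root=127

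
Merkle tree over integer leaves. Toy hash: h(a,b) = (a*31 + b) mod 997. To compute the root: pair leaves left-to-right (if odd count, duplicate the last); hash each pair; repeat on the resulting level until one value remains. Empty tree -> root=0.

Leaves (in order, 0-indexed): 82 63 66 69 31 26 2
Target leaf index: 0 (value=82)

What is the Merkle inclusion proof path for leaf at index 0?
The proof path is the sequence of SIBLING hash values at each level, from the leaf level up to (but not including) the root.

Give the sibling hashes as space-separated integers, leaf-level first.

Answer: 63 121 751

Derivation:
L0 (leaves): [82, 63, 66, 69, 31, 26, 2], target index=0
L1: h(82,63)=(82*31+63)%997=611 [pair 0] h(66,69)=(66*31+69)%997=121 [pair 1] h(31,26)=(31*31+26)%997=987 [pair 2] h(2,2)=(2*31+2)%997=64 [pair 3] -> [611, 121, 987, 64]
  Sibling for proof at L0: 63
L2: h(611,121)=(611*31+121)%997=119 [pair 0] h(987,64)=(987*31+64)%997=751 [pair 1] -> [119, 751]
  Sibling for proof at L1: 121
L3: h(119,751)=(119*31+751)%997=452 [pair 0] -> [452]
  Sibling for proof at L2: 751
Root: 452
Proof path (sibling hashes from leaf to root): [63, 121, 751]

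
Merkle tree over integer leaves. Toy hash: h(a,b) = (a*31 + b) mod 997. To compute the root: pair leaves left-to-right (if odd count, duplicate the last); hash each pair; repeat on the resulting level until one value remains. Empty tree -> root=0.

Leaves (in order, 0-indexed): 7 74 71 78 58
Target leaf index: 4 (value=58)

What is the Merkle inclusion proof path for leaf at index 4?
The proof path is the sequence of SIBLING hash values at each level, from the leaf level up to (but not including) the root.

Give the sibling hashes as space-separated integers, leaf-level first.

Answer: 58 859 333

Derivation:
L0 (leaves): [7, 74, 71, 78, 58], target index=4
L1: h(7,74)=(7*31+74)%997=291 [pair 0] h(71,78)=(71*31+78)%997=285 [pair 1] h(58,58)=(58*31+58)%997=859 [pair 2] -> [291, 285, 859]
  Sibling for proof at L0: 58
L2: h(291,285)=(291*31+285)%997=333 [pair 0] h(859,859)=(859*31+859)%997=569 [pair 1] -> [333, 569]
  Sibling for proof at L1: 859
L3: h(333,569)=(333*31+569)%997=922 [pair 0] -> [922]
  Sibling for proof at L2: 333
Root: 922
Proof path (sibling hashes from leaf to root): [58, 859, 333]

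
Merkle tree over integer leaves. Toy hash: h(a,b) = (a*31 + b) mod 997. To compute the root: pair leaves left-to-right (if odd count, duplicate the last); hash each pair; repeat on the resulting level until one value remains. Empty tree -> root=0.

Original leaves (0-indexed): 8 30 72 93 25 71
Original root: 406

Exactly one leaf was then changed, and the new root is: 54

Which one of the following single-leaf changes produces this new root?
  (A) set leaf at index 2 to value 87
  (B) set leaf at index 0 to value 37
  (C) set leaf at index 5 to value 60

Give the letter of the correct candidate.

Original leaves: [8, 30, 72, 93, 25, 71]
Target new root: 54
Try each candidate change and compute the resulting root:
Candidate A: set leaf[2] = 87 -> leaves = [8, 30, 87, 93, 25, 71]
  L0: [8, 30, 87, 93, 25, 71]
  L1: h(8,30)=(8*31+30)%997=278 h(87,93)=(87*31+93)%997=796 h(25,71)=(25*31+71)%997=846 -> [278, 796, 846]
  L2: h(278,796)=(278*31+796)%997=441 h(846,846)=(846*31+846)%997=153 -> [441, 153]
  L3: h(441,153)=(441*31+153)%997=863 -> [863]
  root = 863 != target 54
Candidate B: set leaf[0] = 37 -> leaves = [37, 30, 72, 93, 25, 71]
  L0: [37, 30, 72, 93, 25, 71]
  L1: h(37,30)=(37*31+30)%997=180 h(72,93)=(72*31+93)%997=331 h(25,71)=(25*31+71)%997=846 -> [180, 331, 846]
  L2: h(180,331)=(180*31+331)%997=926 h(846,846)=(846*31+846)%997=153 -> [926, 153]
  L3: h(926,153)=(926*31+153)%997=943 -> [943]
  root = 943 != target 54
Candidate C: set leaf[5] = 60 -> leaves = [8, 30, 72, 93, 25, 60]
  L0: [8, 30, 72, 93, 25, 60]
  L1: h(8,30)=(8*31+30)%997=278 h(72,93)=(72*31+93)%997=331 h(25,60)=(25*31+60)%997=835 -> [278, 331, 835]
  L2: h(278,331)=(278*31+331)%997=973 h(835,835)=(835*31+835)%997=798 -> [973, 798]
  L3: h(973,798)=(973*31+798)%997=54 -> [54]
  root = 54 == target 54  ** MATCH **
Candidate C produces the target root.

Answer: C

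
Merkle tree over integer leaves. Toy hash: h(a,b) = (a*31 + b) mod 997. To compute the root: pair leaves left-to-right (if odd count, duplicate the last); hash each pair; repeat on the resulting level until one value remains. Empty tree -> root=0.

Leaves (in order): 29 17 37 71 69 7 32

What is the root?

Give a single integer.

Answer: 548

Derivation:
L0: [29, 17, 37, 71, 69, 7, 32]
L1: h(29,17)=(29*31+17)%997=916 h(37,71)=(37*31+71)%997=221 h(69,7)=(69*31+7)%997=152 h(32,32)=(32*31+32)%997=27 -> [916, 221, 152, 27]
L2: h(916,221)=(916*31+221)%997=701 h(152,27)=(152*31+27)%997=751 -> [701, 751]
L3: h(701,751)=(701*31+751)%997=548 -> [548]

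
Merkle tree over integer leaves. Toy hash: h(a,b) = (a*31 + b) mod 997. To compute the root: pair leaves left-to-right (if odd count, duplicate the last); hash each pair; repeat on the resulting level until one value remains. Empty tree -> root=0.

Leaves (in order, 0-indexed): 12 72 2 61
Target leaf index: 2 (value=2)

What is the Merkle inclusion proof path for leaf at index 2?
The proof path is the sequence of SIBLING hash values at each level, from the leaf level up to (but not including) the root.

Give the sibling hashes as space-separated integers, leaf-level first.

Answer: 61 444

Derivation:
L0 (leaves): [12, 72, 2, 61], target index=2
L1: h(12,72)=(12*31+72)%997=444 [pair 0] h(2,61)=(2*31+61)%997=123 [pair 1] -> [444, 123]
  Sibling for proof at L0: 61
L2: h(444,123)=(444*31+123)%997=926 [pair 0] -> [926]
  Sibling for proof at L1: 444
Root: 926
Proof path (sibling hashes from leaf to root): [61, 444]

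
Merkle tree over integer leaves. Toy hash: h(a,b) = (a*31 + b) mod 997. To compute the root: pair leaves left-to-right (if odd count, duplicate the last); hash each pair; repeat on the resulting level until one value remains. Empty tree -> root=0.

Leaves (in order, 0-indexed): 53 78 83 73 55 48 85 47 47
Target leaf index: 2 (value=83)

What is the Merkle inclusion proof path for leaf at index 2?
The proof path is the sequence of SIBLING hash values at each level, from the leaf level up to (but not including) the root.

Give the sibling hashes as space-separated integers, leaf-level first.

L0 (leaves): [53, 78, 83, 73, 55, 48, 85, 47, 47], target index=2
L1: h(53,78)=(53*31+78)%997=724 [pair 0] h(83,73)=(83*31+73)%997=652 [pair 1] h(55,48)=(55*31+48)%997=756 [pair 2] h(85,47)=(85*31+47)%997=688 [pair 3] h(47,47)=(47*31+47)%997=507 [pair 4] -> [724, 652, 756, 688, 507]
  Sibling for proof at L0: 73
L2: h(724,652)=(724*31+652)%997=165 [pair 0] h(756,688)=(756*31+688)%997=196 [pair 1] h(507,507)=(507*31+507)%997=272 [pair 2] -> [165, 196, 272]
  Sibling for proof at L1: 724
L3: h(165,196)=(165*31+196)%997=326 [pair 0] h(272,272)=(272*31+272)%997=728 [pair 1] -> [326, 728]
  Sibling for proof at L2: 196
L4: h(326,728)=(326*31+728)%997=864 [pair 0] -> [864]
  Sibling for proof at L3: 728
Root: 864
Proof path (sibling hashes from leaf to root): [73, 724, 196, 728]

Answer: 73 724 196 728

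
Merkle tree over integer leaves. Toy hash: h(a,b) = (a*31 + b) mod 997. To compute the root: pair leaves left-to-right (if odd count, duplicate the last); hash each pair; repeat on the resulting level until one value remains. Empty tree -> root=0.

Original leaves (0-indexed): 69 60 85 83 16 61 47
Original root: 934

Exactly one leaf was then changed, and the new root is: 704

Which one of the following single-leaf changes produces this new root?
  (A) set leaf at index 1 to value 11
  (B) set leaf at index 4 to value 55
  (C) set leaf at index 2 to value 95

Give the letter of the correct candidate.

Original leaves: [69, 60, 85, 83, 16, 61, 47]
Target new root: 704
Try each candidate change and compute the resulting root:
Candidate A: set leaf[1] = 11 -> leaves = [69, 11, 85, 83, 16, 61, 47]
  L0: [69, 11, 85, 83, 16, 61, 47]
  L1: h(69,11)=(69*31+11)%997=156 h(85,83)=(85*31+83)%997=724 h(16,61)=(16*31+61)%997=557 h(47,47)=(47*31+47)%997=507 -> [156, 724, 557, 507]
  L2: h(156,724)=(156*31+724)%997=575 h(557,507)=(557*31+507)%997=825 -> [575, 825]
  L3: h(575,825)=(575*31+825)%997=704 -> [704]
  root = 704 == target 704  ** MATCH **
Candidate B: set leaf[4] = 55 -> leaves = [69, 60, 85, 83, 55, 61, 47]
  L0: [69, 60, 85, 83, 55, 61, 47]
  L1: h(69,60)=(69*31+60)%997=205 h(85,83)=(85*31+83)%997=724 h(55,61)=(55*31+61)%997=769 h(47,47)=(47*31+47)%997=507 -> [205, 724, 769, 507]
  L2: h(205,724)=(205*31+724)%997=100 h(769,507)=(769*31+507)%997=418 -> [100, 418]
  L3: h(100,418)=(100*31+418)%997=527 -> [527]
  root = 527 != target 704
Candidate C: set leaf[2] = 95 -> leaves = [69, 60, 95, 83, 16, 61, 47]
  L0: [69, 60, 95, 83, 16, 61, 47]
  L1: h(69,60)=(69*31+60)%997=205 h(95,83)=(95*31+83)%997=37 h(16,61)=(16*31+61)%997=557 h(47,47)=(47*31+47)%997=507 -> [205, 37, 557, 507]
  L2: h(205,37)=(205*31+37)%997=410 h(557,507)=(557*31+507)%997=825 -> [410, 825]
  L3: h(410,825)=(410*31+825)%997=574 -> [574]
  root = 574 != target 704
Candidate A produces the target root.

Answer: A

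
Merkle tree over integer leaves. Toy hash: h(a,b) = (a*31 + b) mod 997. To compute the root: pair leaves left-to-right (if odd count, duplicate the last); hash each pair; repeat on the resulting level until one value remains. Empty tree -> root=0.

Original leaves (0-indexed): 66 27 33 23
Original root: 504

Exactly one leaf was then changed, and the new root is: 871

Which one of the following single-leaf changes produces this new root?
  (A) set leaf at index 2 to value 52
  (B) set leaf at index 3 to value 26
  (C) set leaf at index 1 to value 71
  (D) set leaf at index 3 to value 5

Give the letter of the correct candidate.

Original leaves: [66, 27, 33, 23]
Target new root: 871
Try each candidate change and compute the resulting root:
Candidate A: set leaf[2] = 52 -> leaves = [66, 27, 52, 23]
  L0: [66, 27, 52, 23]
  L1: h(66,27)=(66*31+27)%997=79 h(52,23)=(52*31+23)%997=638 -> [79, 638]
  L2: h(79,638)=(79*31+638)%997=96 -> [96]
  root = 96 != target 871
Candidate B: set leaf[3] = 26 -> leaves = [66, 27, 33, 26]
  L0: [66, 27, 33, 26]
  L1: h(66,27)=(66*31+27)%997=79 h(33,26)=(33*31+26)%997=52 -> [79, 52]
  L2: h(79,52)=(79*31+52)%997=507 -> [507]
  root = 507 != target 871
Candidate C: set leaf[1] = 71 -> leaves = [66, 71, 33, 23]
  L0: [66, 71, 33, 23]
  L1: h(66,71)=(66*31+71)%997=123 h(33,23)=(33*31+23)%997=49 -> [123, 49]
  L2: h(123,49)=(123*31+49)%997=871 -> [871]
  root = 871 == target 871  ** MATCH **
Candidate D: set leaf[3] = 5 -> leaves = [66, 27, 33, 5]
  L0: [66, 27, 33, 5]
  L1: h(66,27)=(66*31+27)%997=79 h(33,5)=(33*31+5)%997=31 -> [79, 31]
  L2: h(79,31)=(79*31+31)%997=486 -> [486]
  root = 486 != target 871
Candidate C produces the target root.

Answer: C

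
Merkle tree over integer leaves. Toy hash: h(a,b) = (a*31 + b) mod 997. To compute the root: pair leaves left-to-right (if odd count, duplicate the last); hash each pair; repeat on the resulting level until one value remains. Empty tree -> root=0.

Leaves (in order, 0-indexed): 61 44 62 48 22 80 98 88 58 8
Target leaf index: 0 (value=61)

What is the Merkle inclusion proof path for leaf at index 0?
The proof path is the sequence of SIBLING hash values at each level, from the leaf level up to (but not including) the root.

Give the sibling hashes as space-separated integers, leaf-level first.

Answer: 44 973 826 906

Derivation:
L0 (leaves): [61, 44, 62, 48, 22, 80, 98, 88, 58, 8], target index=0
L1: h(61,44)=(61*31+44)%997=938 [pair 0] h(62,48)=(62*31+48)%997=973 [pair 1] h(22,80)=(22*31+80)%997=762 [pair 2] h(98,88)=(98*31+88)%997=135 [pair 3] h(58,8)=(58*31+8)%997=809 [pair 4] -> [938, 973, 762, 135, 809]
  Sibling for proof at L0: 44
L2: h(938,973)=(938*31+973)%997=141 [pair 0] h(762,135)=(762*31+135)%997=826 [pair 1] h(809,809)=(809*31+809)%997=963 [pair 2] -> [141, 826, 963]
  Sibling for proof at L1: 973
L3: h(141,826)=(141*31+826)%997=212 [pair 0] h(963,963)=(963*31+963)%997=906 [pair 1] -> [212, 906]
  Sibling for proof at L2: 826
L4: h(212,906)=(212*31+906)%997=499 [pair 0] -> [499]
  Sibling for proof at L3: 906
Root: 499
Proof path (sibling hashes from leaf to root): [44, 973, 826, 906]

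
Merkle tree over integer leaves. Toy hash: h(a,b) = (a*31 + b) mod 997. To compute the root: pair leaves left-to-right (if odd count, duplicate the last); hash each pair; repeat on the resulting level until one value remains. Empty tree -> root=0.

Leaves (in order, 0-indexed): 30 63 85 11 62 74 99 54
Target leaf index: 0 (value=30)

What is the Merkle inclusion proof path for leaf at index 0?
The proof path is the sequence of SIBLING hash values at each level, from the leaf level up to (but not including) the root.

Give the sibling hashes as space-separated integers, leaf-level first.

L0 (leaves): [30, 63, 85, 11, 62, 74, 99, 54], target index=0
L1: h(30,63)=(30*31+63)%997=993 [pair 0] h(85,11)=(85*31+11)%997=652 [pair 1] h(62,74)=(62*31+74)%997=2 [pair 2] h(99,54)=(99*31+54)%997=132 [pair 3] -> [993, 652, 2, 132]
  Sibling for proof at L0: 63
L2: h(993,652)=(993*31+652)%997=528 [pair 0] h(2,132)=(2*31+132)%997=194 [pair 1] -> [528, 194]
  Sibling for proof at L1: 652
L3: h(528,194)=(528*31+194)%997=610 [pair 0] -> [610]
  Sibling for proof at L2: 194
Root: 610
Proof path (sibling hashes from leaf to root): [63, 652, 194]

Answer: 63 652 194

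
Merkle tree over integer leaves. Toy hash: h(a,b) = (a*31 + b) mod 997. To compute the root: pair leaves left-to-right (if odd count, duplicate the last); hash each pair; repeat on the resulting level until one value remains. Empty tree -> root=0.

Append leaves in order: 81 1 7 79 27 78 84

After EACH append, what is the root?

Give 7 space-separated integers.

Answer: 81 518 330 402 230 865 644

Derivation:
After append 81 (leaves=[81]):
  L0: [81]
  root=81
After append 1 (leaves=[81, 1]):
  L0: [81, 1]
  L1: h(81,1)=(81*31+1)%997=518 -> [518]
  root=518
After append 7 (leaves=[81, 1, 7]):
  L0: [81, 1, 7]
  L1: h(81,1)=(81*31+1)%997=518 h(7,7)=(7*31+7)%997=224 -> [518, 224]
  L2: h(518,224)=(518*31+224)%997=330 -> [330]
  root=330
After append 79 (leaves=[81, 1, 7, 79]):
  L0: [81, 1, 7, 79]
  L1: h(81,1)=(81*31+1)%997=518 h(7,79)=(7*31+79)%997=296 -> [518, 296]
  L2: h(518,296)=(518*31+296)%997=402 -> [402]
  root=402
After append 27 (leaves=[81, 1, 7, 79, 27]):
  L0: [81, 1, 7, 79, 27]
  L1: h(81,1)=(81*31+1)%997=518 h(7,79)=(7*31+79)%997=296 h(27,27)=(27*31+27)%997=864 -> [518, 296, 864]
  L2: h(518,296)=(518*31+296)%997=402 h(864,864)=(864*31+864)%997=729 -> [402, 729]
  L3: h(402,729)=(402*31+729)%997=230 -> [230]
  root=230
After append 78 (leaves=[81, 1, 7, 79, 27, 78]):
  L0: [81, 1, 7, 79, 27, 78]
  L1: h(81,1)=(81*31+1)%997=518 h(7,79)=(7*31+79)%997=296 h(27,78)=(27*31+78)%997=915 -> [518, 296, 915]
  L2: h(518,296)=(518*31+296)%997=402 h(915,915)=(915*31+915)%997=367 -> [402, 367]
  L3: h(402,367)=(402*31+367)%997=865 -> [865]
  root=865
After append 84 (leaves=[81, 1, 7, 79, 27, 78, 84]):
  L0: [81, 1, 7, 79, 27, 78, 84]
  L1: h(81,1)=(81*31+1)%997=518 h(7,79)=(7*31+79)%997=296 h(27,78)=(27*31+78)%997=915 h(84,84)=(84*31+84)%997=694 -> [518, 296, 915, 694]
  L2: h(518,296)=(518*31+296)%997=402 h(915,694)=(915*31+694)%997=146 -> [402, 146]
  L3: h(402,146)=(402*31+146)%997=644 -> [644]
  root=644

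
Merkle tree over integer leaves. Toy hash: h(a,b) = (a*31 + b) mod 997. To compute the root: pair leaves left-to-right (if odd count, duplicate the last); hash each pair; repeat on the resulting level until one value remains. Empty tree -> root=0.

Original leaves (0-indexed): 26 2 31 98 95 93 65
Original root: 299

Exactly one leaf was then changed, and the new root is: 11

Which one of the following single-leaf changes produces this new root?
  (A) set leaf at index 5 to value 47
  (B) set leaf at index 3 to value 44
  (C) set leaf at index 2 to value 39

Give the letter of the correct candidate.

Original leaves: [26, 2, 31, 98, 95, 93, 65]
Target new root: 11
Try each candidate change and compute the resulting root:
Candidate A: set leaf[5] = 47 -> leaves = [26, 2, 31, 98, 95, 47, 65]
  L0: [26, 2, 31, 98, 95, 47, 65]
  L1: h(26,2)=(26*31+2)%997=808 h(31,98)=(31*31+98)%997=62 h(95,47)=(95*31+47)%997=1 h(65,65)=(65*31+65)%997=86 -> [808, 62, 1, 86]
  L2: h(808,62)=(808*31+62)%997=185 h(1,86)=(1*31+86)%997=117 -> [185, 117]
  L3: h(185,117)=(185*31+117)%997=867 -> [867]
  root = 867 != target 11
Candidate B: set leaf[3] = 44 -> leaves = [26, 2, 31, 44, 95, 93, 65]
  L0: [26, 2, 31, 44, 95, 93, 65]
  L1: h(26,2)=(26*31+2)%997=808 h(31,44)=(31*31+44)%997=8 h(95,93)=(95*31+93)%997=47 h(65,65)=(65*31+65)%997=86 -> [808, 8, 47, 86]
  L2: h(808,8)=(808*31+8)%997=131 h(47,86)=(47*31+86)%997=546 -> [131, 546]
  L3: h(131,546)=(131*31+546)%997=619 -> [619]
  root = 619 != target 11
Candidate C: set leaf[2] = 39 -> leaves = [26, 2, 39, 98, 95, 93, 65]
  L0: [26, 2, 39, 98, 95, 93, 65]
  L1: h(26,2)=(26*31+2)%997=808 h(39,98)=(39*31+98)%997=310 h(95,93)=(95*31+93)%997=47 h(65,65)=(65*31+65)%997=86 -> [808, 310, 47, 86]
  L2: h(808,310)=(808*31+310)%997=433 h(47,86)=(47*31+86)%997=546 -> [433, 546]
  L3: h(433,546)=(433*31+546)%997=11 -> [11]
  root = 11 == target 11  ** MATCH **
Candidate C produces the target root.

Answer: C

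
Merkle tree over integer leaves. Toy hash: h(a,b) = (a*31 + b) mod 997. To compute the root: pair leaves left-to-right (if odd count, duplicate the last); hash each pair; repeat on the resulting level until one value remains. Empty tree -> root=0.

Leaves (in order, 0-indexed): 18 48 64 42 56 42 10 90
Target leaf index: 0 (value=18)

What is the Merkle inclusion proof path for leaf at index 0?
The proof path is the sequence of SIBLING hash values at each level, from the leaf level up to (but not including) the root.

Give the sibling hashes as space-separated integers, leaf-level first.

Answer: 48 32 683

Derivation:
L0 (leaves): [18, 48, 64, 42, 56, 42, 10, 90], target index=0
L1: h(18,48)=(18*31+48)%997=606 [pair 0] h(64,42)=(64*31+42)%997=32 [pair 1] h(56,42)=(56*31+42)%997=781 [pair 2] h(10,90)=(10*31+90)%997=400 [pair 3] -> [606, 32, 781, 400]
  Sibling for proof at L0: 48
L2: h(606,32)=(606*31+32)%997=872 [pair 0] h(781,400)=(781*31+400)%997=683 [pair 1] -> [872, 683]
  Sibling for proof at L1: 32
L3: h(872,683)=(872*31+683)%997=796 [pair 0] -> [796]
  Sibling for proof at L2: 683
Root: 796
Proof path (sibling hashes from leaf to root): [48, 32, 683]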